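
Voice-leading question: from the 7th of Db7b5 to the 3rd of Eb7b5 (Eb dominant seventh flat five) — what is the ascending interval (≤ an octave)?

The 7th of Db7b5 is Cb; the 3rd of Eb7b5 (Eb dominant seventh flat five) is G.
5 letter names make it a fifth; at 8 semitones (a half step wider than perfect) the quality is augmented.

augmented fifth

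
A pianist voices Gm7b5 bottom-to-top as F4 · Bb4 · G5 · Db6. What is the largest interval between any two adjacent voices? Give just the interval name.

major sixth

Adjacent intervals: F4→Bb4 = perfect fourth; Bb4→G5 = major sixth; G5→Db6 = diminished fifth.
The largest is Bb4 to G5, a major sixth (9 semitones).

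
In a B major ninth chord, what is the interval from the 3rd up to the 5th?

minor 3rd

Bmaj9: B–D#–F#–A#–C#.
The 3rd is D# and the 5th is F#.
D# up to F# is 3 semitones, a half step narrower than a major third, so the interval is minor.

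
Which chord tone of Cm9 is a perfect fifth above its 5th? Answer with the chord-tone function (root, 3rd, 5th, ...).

The chord tones of C minor ninth are C E♭ G B♭ D.
The 5th is G. A perfect fifth above G is D.
D is the chord's 9th.

9th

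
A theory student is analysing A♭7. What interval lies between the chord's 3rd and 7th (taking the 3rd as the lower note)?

A♭ dominant seventh is spelled A♭, C, E♭, G♭.
That puts C below G♭.
5 letter names make it a fifth; at 6 semitones (a half step narrower than perfect) the quality is diminished.

diminished fifth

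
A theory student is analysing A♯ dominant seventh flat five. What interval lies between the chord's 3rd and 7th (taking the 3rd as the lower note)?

A♯ dominant seventh flat five: A♯, C𝄪, E, G♯.
3rd = C𝄪; 7th = G♯.
5 letter names make it a fifth; at 6 semitones (a half step narrower than perfect) the quality is diminished.
That tritone between 3rd and 7th is what gives the dominant seventh its pull toward resolution.

d5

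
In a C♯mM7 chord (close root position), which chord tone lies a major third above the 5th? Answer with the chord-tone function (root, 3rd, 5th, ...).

C♯m(maj7): C♯ E G♯ B♯.
The 5th is G♯. A major third above G♯ is B♯.
B♯ is the chord's 7th.

7th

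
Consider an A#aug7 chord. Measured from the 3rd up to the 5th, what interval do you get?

A#+7 is spelled A# C## E## G#.
The 3rd is C## and the 5th is E##.
Counting 3 letters and 4 half steps from C## gives a major third.

major third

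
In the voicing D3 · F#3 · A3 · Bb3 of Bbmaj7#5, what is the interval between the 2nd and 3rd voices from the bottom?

Those voices are F#3 and A3.
3 letter names make it a third; at 3 semitones (a half step narrower than major) the quality is minor.

m3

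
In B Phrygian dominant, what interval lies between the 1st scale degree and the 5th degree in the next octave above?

Spelling B Phrygian dominant: B C D# E F# G A.
That puts B below F#.
Counting 12 letters and 19 half steps from B gives a perfect twelfth.

P12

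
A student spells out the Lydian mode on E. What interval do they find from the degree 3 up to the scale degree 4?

E lydian: E F♯ G♯ A♯ B C♯ D♯.
Degree 3 = G♯; scale degree 4 = A♯.
G♯ up to A♯ spans 2 letter names and 2 semitones — a major second.

major 2nd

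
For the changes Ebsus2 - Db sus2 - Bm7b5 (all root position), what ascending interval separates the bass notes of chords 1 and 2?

The roots are Eb and Db.
Eb up to Db is 10 semitones, a half step narrower than a major seventh, so the interval is minor.

minor 7th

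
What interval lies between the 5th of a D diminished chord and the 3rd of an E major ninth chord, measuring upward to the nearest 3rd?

D diminished has Ab as its 5th, and E major ninth has G# as its 3rd.
7 letter names make it a seventh; at 12 semitones (a half step wider than major) the quality is augmented.

A7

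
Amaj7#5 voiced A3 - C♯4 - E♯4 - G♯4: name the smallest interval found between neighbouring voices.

minor third

Adjacent intervals: A3→C♯4 = major third; C♯4→E♯4 = major third; E♯4→G♯4 = minor third.
The smallest is E♯4 to G♯4, a minor third (3 semitones).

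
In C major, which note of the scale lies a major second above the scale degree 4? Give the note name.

The scale is C D E F G A B.
The scale degree 4 is F; a major second above that is G — scale degree 5.

G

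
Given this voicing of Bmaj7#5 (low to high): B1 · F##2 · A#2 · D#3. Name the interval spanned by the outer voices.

The outer voices are B1 and D#3.
B up to D# spans 10 letter names and 16 semitones — a major tenth.

major tenth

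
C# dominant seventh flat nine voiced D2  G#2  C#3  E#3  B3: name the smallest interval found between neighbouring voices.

major third

Adjacent intervals: D2→G#2 = augmented fourth; G#2→C#3 = perfect fourth; C#3→E#3 = major third; E#3→B3 = diminished fifth.
The smallest is C#3 to E#3, a major third (4 semitones).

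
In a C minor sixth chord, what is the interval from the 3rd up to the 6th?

Cmin6 (C minor sixth): C-E♭-G-A.
3rd = E♭; 6th = A.
From E♭ to A: 6 semitones over a fourth = augmented.

A4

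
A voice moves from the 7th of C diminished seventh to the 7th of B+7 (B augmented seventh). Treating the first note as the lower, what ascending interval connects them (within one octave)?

The 7th of C diminished seventh is B𝄫; the 7th of B+7 (B augmented seventh) is A.
From B𝄫 to A: 12 semitones over a seventh = augmented.

augmented seventh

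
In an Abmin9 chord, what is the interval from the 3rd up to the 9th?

Abm9: Ab–Cb–Eb–Gb–Bb.
The 3rd is Cb and the 9th is Bb.
From Cb to Bb is 11 semitones, exactly the major seventh.

major 7th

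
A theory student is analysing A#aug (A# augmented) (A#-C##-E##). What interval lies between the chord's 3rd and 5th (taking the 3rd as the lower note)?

major third

That puts C## below E##.
From C## to E## is 4 semitones, exactly the major third.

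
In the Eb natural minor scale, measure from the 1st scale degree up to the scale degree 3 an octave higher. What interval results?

minor 10th

Spelling the Eb natural minor scale: Eb F Gb Ab Bb Cb Db.
1st scale degree = Eb; scale degree 3 (up an octave) = Gb.
Eb up to Gb is 15 semitones, a half step narrower than a major tenth, so the interval is minor.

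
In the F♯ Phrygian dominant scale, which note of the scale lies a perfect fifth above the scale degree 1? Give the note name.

The scale is F♯ G A♯ B C♯ D E.
The scale degree 1 is F♯; a perfect fifth above that is C♯ — scale degree 5.

C#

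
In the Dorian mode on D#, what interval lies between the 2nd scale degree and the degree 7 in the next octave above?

The scale runs D# E# F# G# A# B# C#.
2nd scale degree = E#; 7th scale degree (up an octave) = C#.
From E# to C#: 20 semitones over a thirteenth = minor.

minor thirteenth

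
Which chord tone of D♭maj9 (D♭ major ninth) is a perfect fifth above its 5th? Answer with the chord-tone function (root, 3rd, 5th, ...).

9th

D♭maj9: D♭, F, A♭, C, E♭.
The 5th is A♭. A perfect fifth above A♭ is E♭.
E♭ is the chord's 9th.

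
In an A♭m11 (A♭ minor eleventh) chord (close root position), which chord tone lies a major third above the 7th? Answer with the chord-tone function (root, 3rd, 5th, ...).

A♭m11: A♭–C♭–E♭–G♭–B♭–D♭.
The 7th is G♭. A major third above G♭ is B♭.
B♭ is the chord's 9th.

9th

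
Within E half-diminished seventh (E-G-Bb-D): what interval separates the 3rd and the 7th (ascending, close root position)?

perfect fifth

That puts G below D.
Counting 5 letters and 7 half steps from G gives a perfect fifth.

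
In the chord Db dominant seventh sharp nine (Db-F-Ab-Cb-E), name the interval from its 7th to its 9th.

augmented third

So we need the interval from Cb up to E.
3 letter names make it a third; at 5 semitones (a half step wider than major) the quality is augmented.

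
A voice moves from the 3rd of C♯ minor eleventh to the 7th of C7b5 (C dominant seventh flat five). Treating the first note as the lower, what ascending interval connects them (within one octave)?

diminished fifth

C♯ minor eleventh has E as its 3rd, and C7b5 (C dominant seventh flat five) has B♭ as its 7th.
E up to B♭ is 6 semitones, a half step narrower than a perfect fifth, so the interval is diminished.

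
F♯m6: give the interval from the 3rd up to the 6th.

augmented fourth

F♯ minor sixth is spelled F♯-A-C♯-D♯.
The 3rd is A and the 6th is D♯.
4 letter names make it a fourth; at 6 semitones (a half step wider than perfect) the quality is augmented.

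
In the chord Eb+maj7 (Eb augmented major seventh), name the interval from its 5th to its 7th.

Eb+maj7 (Eb augmented major seventh) is spelled Eb-G-B-D.
So we need the interval from B up to D.
B up to D is 3 semitones, a half step narrower than a major third, so the interval is minor.

m3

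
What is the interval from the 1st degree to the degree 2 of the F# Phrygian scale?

F# phrygian: F# G A B C# D E.
1st degree = F#; degree 2 = G.
From F# to G: 1 semitone over a second = minor.

minor second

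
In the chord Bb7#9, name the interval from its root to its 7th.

Bb7#9 (Bb dominant seventh sharp nine): Bb D F Ab C#.
The root is Bb and the 7th is Ab.
Bb up to Ab is 10 semitones, a half step narrower than a major seventh, so the interval is minor.

minor 7th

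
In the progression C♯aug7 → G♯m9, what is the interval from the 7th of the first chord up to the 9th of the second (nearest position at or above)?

major 7th

The 7th of C♯aug7 is B; the 9th of G♯m9 is A♯.
From B to A♯ is 11 semitones, exactly the major seventh.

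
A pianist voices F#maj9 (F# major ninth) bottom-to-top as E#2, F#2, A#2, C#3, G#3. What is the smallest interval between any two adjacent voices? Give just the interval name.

Adjacent intervals: E#2→F#2 = minor second; F#2→A#2 = major third; A#2→C#3 = minor third; C#3→G#3 = perfect fifth.
The smallest is E#2 to F#2, a minor second (1 semitone).

minor second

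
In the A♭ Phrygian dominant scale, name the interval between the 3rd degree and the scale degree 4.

A♭ phrygian dominant: A♭ B𝄫 C D♭ E♭ F♭ G♭.
So we need the interval from C up to D♭.
From C to D♭: 1 semitone over a second = minor.

m2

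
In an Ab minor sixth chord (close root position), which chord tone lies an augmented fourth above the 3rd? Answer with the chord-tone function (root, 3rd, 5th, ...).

Ab minor sixth: Ab-Cb-Eb-F.
The 3rd is Cb. An augmented fourth above Cb is F.
F is the chord's 6th.

6th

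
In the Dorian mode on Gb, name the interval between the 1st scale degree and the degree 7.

minor seventh

Gb dorian: Gb Ab Bbb Cb Db Eb Fb.
So we need the interval from Gb up to Fb.
From Gb to Fb: 10 semitones over a seventh = minor.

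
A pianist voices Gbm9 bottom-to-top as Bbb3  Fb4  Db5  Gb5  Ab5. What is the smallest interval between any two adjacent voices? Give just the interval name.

major second

Adjacent intervals: Bbb3→Fb4 = perfect fifth; Fb4→Db5 = major sixth; Db5→Gb5 = perfect fourth; Gb5→Ab5 = major second.
The smallest is Gb5 to Ab5, a major second (2 semitones).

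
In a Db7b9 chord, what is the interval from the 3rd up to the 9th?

diminished 7th

The chord tones of Db dominant seventh flat nine are Db-F-Ab-Cb-Ebb.
That puts F below Ebb.
7 letter names make it a seventh; at 9 semitones (a whole step narrower than major) the quality is diminished.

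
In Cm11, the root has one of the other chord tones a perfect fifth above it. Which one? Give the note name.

C minor eleventh: C-E♭-G-B♭-D-F.
The root is C. A perfect fifth above C is G.
G is the chord's 5th.

G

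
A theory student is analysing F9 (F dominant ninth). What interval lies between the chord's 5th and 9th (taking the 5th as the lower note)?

perfect 5th

The chord tones of F9 (F dominant ninth) are F–A–C–Eb–G.
That puts C below G.
Counting 5 letters and 7 half steps from C gives a perfect fifth.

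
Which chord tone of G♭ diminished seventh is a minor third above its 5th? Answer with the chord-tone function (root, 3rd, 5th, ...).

7th

G♭dim7 (G♭ diminished seventh) is spelled G♭–B𝄫–D𝄫–F𝄫.
The 5th is D𝄫. A minor third above D𝄫 is F𝄫.
F𝄫 is the chord's 7th.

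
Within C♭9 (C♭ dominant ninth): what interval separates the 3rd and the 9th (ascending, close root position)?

minor seventh

C♭9 is spelled C♭-E♭-G♭-B𝄫-D♭.
So we need the interval from E♭ up to D♭.
7 letter names make it a seventh; at 10 semitones (a half step narrower than major) the quality is minor.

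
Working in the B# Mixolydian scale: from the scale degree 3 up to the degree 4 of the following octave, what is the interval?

Spelling the B# Mixolydian scale: B# C## D## E# F## G## A#.
The scale degree 3 is D## and the scale degree 4 (up an octave) is E#.
D## up to E# is 13 semitones, a half step narrower than a major ninth, so the interval is minor.

minor 9th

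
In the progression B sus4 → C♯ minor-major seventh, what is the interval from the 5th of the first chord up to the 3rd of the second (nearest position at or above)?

The 5th of B sus4 is F♯; the 3rd of C♯ minor-major seventh is E.
From F♯ to E: 10 semitones over a seventh = minor.

m7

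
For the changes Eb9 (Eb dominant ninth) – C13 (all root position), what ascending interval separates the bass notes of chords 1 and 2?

The roots are Eb and C.
Eb up to C spans 6 letter names and 9 semitones — a major sixth.

major sixth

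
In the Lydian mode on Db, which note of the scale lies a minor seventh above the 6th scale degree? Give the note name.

The scale is Db Eb F G Ab Bb C.
The 6th scale degree is Bb; a minor seventh above that is Ab — scale degree 5.

Ab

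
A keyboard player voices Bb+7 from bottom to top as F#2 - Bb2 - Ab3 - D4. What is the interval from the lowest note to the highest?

minor thirteenth

The outer voices are F#2 and D4.
F# up to D is 20 semitones, a half step narrower than a major thirteenth, so the interval is minor.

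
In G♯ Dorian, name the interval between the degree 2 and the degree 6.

perfect 5th

The scale runs G♯ A♯ B C♯ D♯ E♯ F♯.
That puts A♯ below E♯.
A♯ up to E♯ spans 5 letter names and 7 semitones — a perfect fifth.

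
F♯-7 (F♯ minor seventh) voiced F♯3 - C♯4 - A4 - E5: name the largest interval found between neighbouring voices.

Adjacent intervals: F♯3→C♯4 = perfect fifth; C♯4→A4 = minor sixth; A4→E5 = perfect fifth.
The largest is C♯4 to A4, a minor sixth (8 semitones).

m6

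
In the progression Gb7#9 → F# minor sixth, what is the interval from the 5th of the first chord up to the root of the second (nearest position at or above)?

A3

The 5th of Gb7#9 is Db; the root of F# minor sixth is F#.
Db up to F# is 5 semitones, a half step wider than a major third, so the interval is augmented.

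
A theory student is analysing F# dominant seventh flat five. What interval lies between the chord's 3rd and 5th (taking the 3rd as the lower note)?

The chord tones of F#7b5 (F# dominant seventh flat five) are F#, A#, C, E.
3rd = A#; 5th = C.
3 letter names make it a third; at 2 semitones (a whole step narrower than major) the quality is diminished.

d3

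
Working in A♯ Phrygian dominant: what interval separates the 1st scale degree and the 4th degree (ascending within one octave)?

perfect fourth

Spelling A♯ Phrygian dominant: A♯ B C𝄪 D♯ E♯ F♯ G♯.
The 1st scale degree is A♯ and the 4th degree is D♯.
Counting 4 letters and 5 half steps from A♯ gives a perfect fourth.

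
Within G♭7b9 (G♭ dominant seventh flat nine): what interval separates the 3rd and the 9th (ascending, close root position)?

G♭7b9 (G♭ dominant seventh flat nine) is spelled G♭–B♭–D♭–F♭–A𝄫.
So we need the interval from B♭ up to A𝄫.
7 letter names make it a seventh; at 9 semitones (a whole step narrower than major) the quality is diminished.

diminished 7th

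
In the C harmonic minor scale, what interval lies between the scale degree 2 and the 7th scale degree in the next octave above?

The scale runs C D Eb F G Ab B.
Scale degree 2 = D; scale degree 7 (up an octave) = B.
Counting 13 letters and 21 half steps from D gives a major thirteenth.

M13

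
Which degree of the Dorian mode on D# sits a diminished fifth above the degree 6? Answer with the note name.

F#

The scale is D# E# F# G# A# B# C#.
The degree 6 is B#; a diminished fifth above that is F# — scale degree 3.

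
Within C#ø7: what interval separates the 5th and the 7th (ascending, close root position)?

M3

Spelling the chord: C#–E–G–B.
5th = G; 7th = B.
Counting 3 letters and 4 half steps from G gives a major third.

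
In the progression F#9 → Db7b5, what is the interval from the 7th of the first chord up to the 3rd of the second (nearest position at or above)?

The 7th of F#9 is E; the 3rd of Db7b5 is F.
2 letter names make it a second; at 1 semitone (a half step narrower than major) the quality is minor.

minor second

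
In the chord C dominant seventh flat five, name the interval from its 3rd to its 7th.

C7b5: C-E-G♭-B♭.
So we need the interval from E up to B♭.
From E to B♭: 6 semitones over a fifth = diminished.

diminished fifth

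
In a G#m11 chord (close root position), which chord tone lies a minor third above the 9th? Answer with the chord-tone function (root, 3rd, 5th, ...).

The chord tones of G#m11 (G# minor eleventh) are G#–B–D#–F#–A#–C#.
The 9th is A#. A minor third above A# is C#.
C# is the chord's 11th.

11th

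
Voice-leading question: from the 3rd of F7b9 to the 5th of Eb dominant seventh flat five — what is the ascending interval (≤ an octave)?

diminished second

F7b9 has A as its 3rd, and Eb dominant seventh flat five has Bbb as its 5th.
A up to Bbb is 0 semitones, a whole step narrower than a major second, so the interval is diminished.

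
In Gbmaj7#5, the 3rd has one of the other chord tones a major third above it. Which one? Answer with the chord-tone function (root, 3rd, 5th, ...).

Spelling the chord: Gb-Bb-D-F.
The 3rd is Bb. A major third above Bb is D.
D is the chord's 5th.

5th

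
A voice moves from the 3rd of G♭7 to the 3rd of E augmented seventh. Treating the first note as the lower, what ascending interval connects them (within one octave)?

augmented sixth

G♭7 has B♭ as its 3rd, and E augmented seventh has G♯ as its 3rd.
From B♭ to G♯: 10 semitones over a sixth = augmented.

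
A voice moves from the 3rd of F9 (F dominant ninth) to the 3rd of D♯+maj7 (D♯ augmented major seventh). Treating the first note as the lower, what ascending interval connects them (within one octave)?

F9 (F dominant ninth) has A as its 3rd, and D♯+maj7 (D♯ augmented major seventh) has F𝄪 as its 3rd.
A up to F𝄪 is 10 semitones, a half step wider than a major sixth, so the interval is augmented.

augmented sixth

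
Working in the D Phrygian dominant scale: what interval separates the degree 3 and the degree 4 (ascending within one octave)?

D phrygian dominant: D Eb F# G A Bb C.
The degree 3 is F# and the 4th degree is G.
2 letter names make it a second; at 1 semitone (a half step narrower than major) the quality is minor.

minor 2nd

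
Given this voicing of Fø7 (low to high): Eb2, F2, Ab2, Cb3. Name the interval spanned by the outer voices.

minor 6th

The outer voices are Eb2 and Cb3.
6 letter names make it a sixth; at 8 semitones (a half step narrower than major) the quality is minor.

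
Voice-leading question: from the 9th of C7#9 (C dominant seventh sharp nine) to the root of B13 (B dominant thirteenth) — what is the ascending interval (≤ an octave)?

minor sixth

The 9th of C7#9 (C dominant seventh sharp nine) is D#; the root of B13 (B dominant thirteenth) is B.
6 letter names make it a sixth; at 8 semitones (a half step narrower than major) the quality is minor.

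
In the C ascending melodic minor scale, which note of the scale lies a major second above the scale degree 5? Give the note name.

A

The scale is C D Eb F G A B.
The scale degree 5 is G; a major second above that is A — scale degree 6.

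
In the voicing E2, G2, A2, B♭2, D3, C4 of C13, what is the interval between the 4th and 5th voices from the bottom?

Those voices are B♭2 and D3.
From B♭ to D is 4 semitones, exactly the major third.

major third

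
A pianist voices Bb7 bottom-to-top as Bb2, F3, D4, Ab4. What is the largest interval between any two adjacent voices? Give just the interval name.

major sixth

Adjacent intervals: Bb2→F3 = perfect fifth; F3→D4 = major sixth; D4→Ab4 = diminished fifth.
The largest is F3 to D4, a major sixth (9 semitones).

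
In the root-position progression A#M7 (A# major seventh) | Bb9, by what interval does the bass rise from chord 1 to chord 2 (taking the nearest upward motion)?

The roots are A# and Bb.
2 letter names make it a second; at 0 semitones (a whole step narrower than major) the quality is diminished.

diminished 2nd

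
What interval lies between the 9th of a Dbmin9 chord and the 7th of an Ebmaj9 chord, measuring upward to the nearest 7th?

major seventh

Dbmin9 has Eb as its 9th, and Ebmaj9 has D as its 7th.
Counting 7 letters and 11 half steps from Eb gives a major seventh.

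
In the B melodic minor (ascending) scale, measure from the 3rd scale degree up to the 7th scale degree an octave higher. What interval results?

B melodic minor: B C♯ D E F♯ G♯ A♯.
So we need the interval from D up to A♯.
From D to A♯: 20 semitones over a twelfth = augmented.

augmented twelfth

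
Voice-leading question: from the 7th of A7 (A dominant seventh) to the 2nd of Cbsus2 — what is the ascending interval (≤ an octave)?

diminished fifth

The 7th of A7 (A dominant seventh) is G; the 2nd of Cbsus2 is Db.
G up to Db is 6 semitones, a half step narrower than a perfect fifth, so the interval is diminished.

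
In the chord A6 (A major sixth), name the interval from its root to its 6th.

Spelling the chord: A C♯ E F♯.
So we need the interval from A up to F♯.
Counting 6 letters and 9 half steps from A gives a major sixth.

major 6th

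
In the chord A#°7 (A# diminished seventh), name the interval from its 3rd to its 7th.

d5

The chord tones of A# diminished seventh are A#, C#, E, G.
That puts C# below G.
5 letter names make it a fifth; at 6 semitones (a half step narrower than perfect) the quality is diminished.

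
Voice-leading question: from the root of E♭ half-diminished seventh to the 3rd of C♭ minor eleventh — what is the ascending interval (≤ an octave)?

E♭ half-diminished seventh has E♭ as its root, and C♭ minor eleventh has E𝄫 as its 3rd.
8 letter names make it an octave; at 11 semitones (a half step narrower than perfect) the quality is diminished.

d8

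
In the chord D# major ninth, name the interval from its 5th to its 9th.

Spelling the chord: D#, F##, A#, C##, E#.
That puts A# below E#.
From A# to E# is 7 semitones, exactly the perfect fifth.

perfect fifth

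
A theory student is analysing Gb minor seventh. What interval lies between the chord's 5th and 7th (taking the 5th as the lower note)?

Spelling the chord: Gb–Bbb–Db–Fb.
So we need the interval from Db up to Fb.
From Db to Fb: 3 semitones over a third = minor.

minor third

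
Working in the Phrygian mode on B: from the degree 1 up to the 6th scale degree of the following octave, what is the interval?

minor 13th

B phrygian: B C D E F# G A.
That puts B below G.
13 letter names make it a thirteenth; at 20 semitones (a half step narrower than major) the quality is minor.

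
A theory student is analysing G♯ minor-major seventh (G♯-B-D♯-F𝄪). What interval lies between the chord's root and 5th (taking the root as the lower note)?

perfect 5th

That puts G♯ below D♯.
From G♯ to D♯ is 7 semitones, exactly the perfect fifth.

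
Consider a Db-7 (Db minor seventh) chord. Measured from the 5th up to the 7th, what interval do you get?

m3

Dbm7: Db-Fb-Ab-Cb.
5th = Ab; 7th = Cb.
Ab up to Cb is 3 semitones, a half step narrower than a major third, so the interval is minor.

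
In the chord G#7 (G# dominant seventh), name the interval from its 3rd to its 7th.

diminished fifth

The chord tones of G#7 are G# B# D# F#.
3rd = B#; 7th = F#.
From B# to F#: 6 semitones over a fifth = diminished.
This 3–7 tritone is the characteristic tension at the heart of the dominant sound.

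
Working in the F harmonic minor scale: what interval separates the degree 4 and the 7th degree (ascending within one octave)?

augmented fourth

F harmonic minor: F G Ab Bb C Db E.
So we need the interval from Bb up to E.
4 letter names make it a fourth; at 6 semitones (a half step wider than perfect) the quality is augmented.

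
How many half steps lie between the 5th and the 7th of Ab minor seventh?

Spelling the chord: Ab–Cb–Eb–Gb.
Eb to Gb is a minor third: 3 semitones.

3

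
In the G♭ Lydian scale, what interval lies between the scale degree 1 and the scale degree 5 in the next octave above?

perfect twelfth

The scale runs G♭ A♭ B♭ C D♭ E♭ F.
So we need the interval from G♭ up to D♭.
Counting 12 letters and 19 half steps from G♭ gives a perfect twelfth.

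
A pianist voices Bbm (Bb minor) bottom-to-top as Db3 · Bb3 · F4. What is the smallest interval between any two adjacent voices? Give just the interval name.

Adjacent intervals: Db3→Bb3 = major sixth; Bb3→F4 = perfect fifth.
The smallest is Bb3 to F4, a perfect fifth (7 semitones).

perfect fifth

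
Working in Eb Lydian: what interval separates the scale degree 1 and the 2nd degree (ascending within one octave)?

major 2nd

The scale runs Eb F G A Bb C D.
Scale degree 1 = Eb; scale degree 2 = F.
From Eb to F is 2 semitones, exactly the major second.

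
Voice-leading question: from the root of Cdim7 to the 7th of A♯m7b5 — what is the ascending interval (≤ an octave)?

A5

The root of Cdim7 is C; the 7th of A♯m7b5 is G♯.
C up to G♯ is 8 semitones, a half step wider than a perfect fifth, so the interval is augmented.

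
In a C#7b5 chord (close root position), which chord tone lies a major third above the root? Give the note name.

E#

C# dominant seventh flat five is spelled C#-E#-G-B.
The root is C#. A major third above C# is E#.
E# is the chord's 3rd.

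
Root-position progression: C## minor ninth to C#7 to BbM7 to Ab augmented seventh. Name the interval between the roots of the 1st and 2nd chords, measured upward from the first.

The roots are C## and C#.
From C## to C#: 11 semitones over an octave = diminished.

d8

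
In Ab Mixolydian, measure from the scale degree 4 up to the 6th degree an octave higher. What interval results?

major 10th

The scale runs Ab Bb C Db Eb F Gb.
The scale degree 4 is Db and the scale degree 6 (up an octave) is F.
Counting 10 letters and 16 half steps from Db gives a major tenth.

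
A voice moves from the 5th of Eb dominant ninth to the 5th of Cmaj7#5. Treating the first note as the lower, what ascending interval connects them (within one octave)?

The 5th of Eb dominant ninth is Bb; the 5th of Cmaj7#5 is G#.
6 letter names make it a sixth; at 10 semitones (a half step wider than major) the quality is augmented.

augmented sixth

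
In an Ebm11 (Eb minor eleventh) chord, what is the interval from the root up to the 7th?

m7

The chord tones of Ebm11 (Eb minor eleventh) are Eb, Gb, Bb, Db, F, Ab.
So we need the interval from Eb up to Db.
From Eb to Db: 10 semitones over a seventh = minor.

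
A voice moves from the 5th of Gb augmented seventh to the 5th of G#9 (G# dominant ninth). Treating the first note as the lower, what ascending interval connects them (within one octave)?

The 5th of Gb augmented seventh is D; the 5th of G#9 (G# dominant ninth) is D#.
D up to D# is 1 semitone, a half step wider than a perfect unison, so the interval is augmented.

augmented unison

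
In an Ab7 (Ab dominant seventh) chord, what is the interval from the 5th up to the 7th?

minor 3rd

Ab7 (Ab dominant seventh) is spelled Ab–C–Eb–Gb.
The 5th is Eb and the 7th is Gb.
Eb up to Gb is 3 semitones, a half step narrower than a major third, so the interval is minor.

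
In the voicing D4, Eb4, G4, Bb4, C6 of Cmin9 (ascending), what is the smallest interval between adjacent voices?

Adjacent intervals: D4→Eb4 = minor second; Eb4→G4 = major third; G4→Bb4 = minor third; Bb4→C6 = major ninth.
The smallest is D4 to Eb4, a minor second (1 semitone).

minor 2nd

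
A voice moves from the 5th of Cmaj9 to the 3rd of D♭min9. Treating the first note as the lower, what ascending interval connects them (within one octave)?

The 5th of Cmaj9 is G; the 3rd of D♭min9 is F♭.
From G to F♭: 9 semitones over a seventh = diminished.

diminished seventh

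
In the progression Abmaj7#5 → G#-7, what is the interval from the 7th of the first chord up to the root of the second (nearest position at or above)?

augmented unison

Abmaj7#5 has G as its 7th, and G#-7 has G# as its root.
G up to G# is 1 semitone, a half step wider than a perfect unison, so the interval is augmented.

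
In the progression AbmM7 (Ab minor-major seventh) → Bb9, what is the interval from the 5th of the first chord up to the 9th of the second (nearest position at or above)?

major sixth

The 5th of AbmM7 (Ab minor-major seventh) is Eb; the 9th of Bb9 is C.
From Eb to C is 9 semitones, exactly the major sixth.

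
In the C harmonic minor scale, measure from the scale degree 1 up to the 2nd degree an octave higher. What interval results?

major ninth

The scale runs C D E♭ F G A♭ B.
So we need the interval from C up to D.
C up to D spans 9 letter names and 14 semitones — a major ninth.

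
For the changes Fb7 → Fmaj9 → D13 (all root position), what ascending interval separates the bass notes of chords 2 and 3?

major sixth

The roots are F and D.
From F to D is 9 semitones, exactly the major sixth.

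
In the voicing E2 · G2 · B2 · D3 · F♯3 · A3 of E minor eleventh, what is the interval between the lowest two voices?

Those voices are E2 and G2.
From E to G: 3 semitones over a third = minor.

minor third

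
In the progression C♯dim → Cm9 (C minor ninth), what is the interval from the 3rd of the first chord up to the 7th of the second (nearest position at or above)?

The 3rd of C♯dim is E; the 7th of Cm9 (C minor ninth) is B♭.
From E to B♭: 6 semitones over a fifth = diminished.

diminished fifth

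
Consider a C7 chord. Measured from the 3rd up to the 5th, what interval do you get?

minor third

C7 is spelled C E G B♭.
So we need the interval from E up to G.
E up to G is 3 semitones, a half step narrower than a major third, so the interval is minor.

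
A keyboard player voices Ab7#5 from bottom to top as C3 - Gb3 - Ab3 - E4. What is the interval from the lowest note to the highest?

The outer voices are C3 and E4.
Counting 10 letters and 16 half steps from C gives a major tenth.

major tenth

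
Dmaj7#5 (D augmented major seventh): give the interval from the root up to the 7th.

major 7th

Spelling the chord: D-F#-A#-C#.
So we need the interval from D up to C#.
Counting 7 letters and 11 half steps from D gives a major seventh.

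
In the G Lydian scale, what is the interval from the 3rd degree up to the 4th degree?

M2

Spelling the G Lydian scale: G A B C# D E F#.
So we need the interval from B up to C#.
B up to C# spans 2 letter names and 2 semitones — a major second.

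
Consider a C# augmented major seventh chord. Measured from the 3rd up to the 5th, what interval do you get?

The chord tones of C# augmented major seventh are C#-E#-G##-B#.
3rd = E#; 5th = G##.
Counting 3 letters and 4 half steps from E# gives a major third.

major third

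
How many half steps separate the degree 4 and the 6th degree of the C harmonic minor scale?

The scale is C D Eb F G Ab B.
F up to Ab is a minor third — 3 semitones.

3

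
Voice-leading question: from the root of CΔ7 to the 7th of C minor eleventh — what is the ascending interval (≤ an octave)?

m7

The root of CΔ7 is C; the 7th of C minor eleventh is B♭.
From C to B♭: 10 semitones over a seventh = minor.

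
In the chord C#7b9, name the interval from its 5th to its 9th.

Spelling the chord: C#-E#-G#-B-D.
So we need the interval from G# up to D.
G# up to D is 6 semitones, a half step narrower than a perfect fifth, so the interval is diminished.

d5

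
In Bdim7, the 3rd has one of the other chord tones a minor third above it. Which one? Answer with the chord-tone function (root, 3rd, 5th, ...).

5th

Bdim7 (B diminished seventh): B–D–F–Ab.
The 3rd is D. A minor third above D is F.
F is the chord's 5th.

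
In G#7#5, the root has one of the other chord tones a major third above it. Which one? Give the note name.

The chord tones of G# augmented seventh are G# B# D## F#.
The root is G#. A major third above G# is B#.
B# is the chord's 3rd.

B#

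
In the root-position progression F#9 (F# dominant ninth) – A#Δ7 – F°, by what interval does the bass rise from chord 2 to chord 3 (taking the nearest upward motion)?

diminished sixth

The roots are A# and F.
A# up to F is 7 semitones, a whole step narrower than a major sixth, so the interval is diminished.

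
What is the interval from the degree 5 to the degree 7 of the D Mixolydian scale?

D mixolydian: D E F# G A B C.
That puts A below C.
A up to C is 3 semitones, a half step narrower than a major third, so the interval is minor.

minor 3rd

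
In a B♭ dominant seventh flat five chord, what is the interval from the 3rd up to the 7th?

B♭7b5 (B♭ dominant seventh flat five): B♭–D–F♭–A♭.
So we need the interval from D up to A♭.
5 letter names make it a fifth; at 6 semitones (a half step narrower than perfect) the quality is diminished.

d5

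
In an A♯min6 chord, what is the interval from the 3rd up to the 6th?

A♯ minor sixth is spelled A♯ C♯ E♯ F𝄪.
So we need the interval from C♯ up to F𝄪.
From C♯ to F𝄪: 6 semitones over a fourth = augmented.

augmented fourth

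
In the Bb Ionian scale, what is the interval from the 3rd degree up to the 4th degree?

m2

Spelling the Bb Ionian scale: Bb C D Eb F G A.
So we need the interval from D up to Eb.
2 letter names make it a second; at 1 semitone (a half step narrower than major) the quality is minor.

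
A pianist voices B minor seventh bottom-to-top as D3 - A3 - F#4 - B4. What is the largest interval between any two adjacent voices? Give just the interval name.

major sixth

Adjacent intervals: D3→A3 = perfect fifth; A3→F#4 = major sixth; F#4→B4 = perfect fourth.
The largest is A3 to F#4, a major sixth (9 semitones).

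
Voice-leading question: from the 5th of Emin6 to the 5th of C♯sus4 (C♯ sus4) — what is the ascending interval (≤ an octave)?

major sixth

Emin6 has B as its 5th, and C♯sus4 (C♯ sus4) has G♯ as its 5th.
B up to G♯ spans 6 letter names and 9 semitones — a major sixth.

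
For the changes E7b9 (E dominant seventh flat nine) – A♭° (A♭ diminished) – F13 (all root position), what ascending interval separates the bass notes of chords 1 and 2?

d4

The roots are E and A♭.
E up to A♭ is 4 semitones, a half step narrower than a perfect fourth, so the interval is diminished.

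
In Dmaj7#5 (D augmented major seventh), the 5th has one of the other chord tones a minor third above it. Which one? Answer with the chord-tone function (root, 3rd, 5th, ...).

The chord tones of Dmaj7#5 (D augmented major seventh) are D, F#, A#, C#.
The 5th is A#. A minor third above A# is C#.
C# is the chord's 7th.

7th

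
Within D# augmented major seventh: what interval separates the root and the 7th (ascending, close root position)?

The chord tones of D#maj7#5 (D# augmented major seventh) are D# F## A## C##.
Root = D#; 7th = C##.
Counting 7 letters and 11 half steps from D# gives a major seventh.

major seventh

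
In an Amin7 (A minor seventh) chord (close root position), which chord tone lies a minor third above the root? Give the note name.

C

The chord tones of A-7 are A–C–E–G.
The root is A. A minor third above A is C.
C is the chord's 3rd.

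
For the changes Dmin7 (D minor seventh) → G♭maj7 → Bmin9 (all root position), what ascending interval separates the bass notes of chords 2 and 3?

The roots are G♭ and B.
3 letter names make it a third; at 5 semitones (a half step wider than major) the quality is augmented.

augmented third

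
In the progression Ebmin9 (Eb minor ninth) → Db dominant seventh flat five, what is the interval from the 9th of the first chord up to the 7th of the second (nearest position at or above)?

Ebmin9 (Eb minor ninth) has F as its 9th, and Db dominant seventh flat five has Cb as its 7th.
F up to Cb is 6 semitones, a half step narrower than a perfect fifth, so the interval is diminished.

diminished fifth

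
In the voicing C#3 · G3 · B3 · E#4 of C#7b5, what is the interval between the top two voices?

augmented fourth

Those voices are B3 and E#4.
B up to E# is 6 semitones, a half step wider than a perfect fourth, so the interval is augmented.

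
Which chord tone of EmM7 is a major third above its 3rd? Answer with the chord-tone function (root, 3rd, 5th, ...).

E minor-major seventh: E-G-B-D#.
The 3rd is G. A major third above G is B.
B is the chord's 5th.

5th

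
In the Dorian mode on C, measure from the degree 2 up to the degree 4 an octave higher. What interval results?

minor 10th

Spelling the Dorian mode on C: C D Eb F G A Bb.
So we need the interval from D up to F.
D up to F is 15 semitones, a half step narrower than a major tenth, so the interval is minor.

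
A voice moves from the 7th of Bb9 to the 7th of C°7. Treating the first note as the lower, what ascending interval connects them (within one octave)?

minor 2nd

Bb9 has Ab as its 7th, and C°7 has Bbb as its 7th.
2 letter names make it a second; at 1 semitone (a half step narrower than major) the quality is minor.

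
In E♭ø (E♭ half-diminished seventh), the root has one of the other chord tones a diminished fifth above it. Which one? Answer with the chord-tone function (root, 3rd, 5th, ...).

5th

E♭ half-diminished seventh is spelled E♭, G♭, B𝄫, D♭.
The root is E♭. A diminished fifth above E♭ is B𝄫.
B𝄫 is the chord's 5th.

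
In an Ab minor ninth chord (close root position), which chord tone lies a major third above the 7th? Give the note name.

Bb

Spelling the chord: Ab, Cb, Eb, Gb, Bb.
The 7th is Gb. A major third above Gb is Bb.
Bb is the chord's 9th.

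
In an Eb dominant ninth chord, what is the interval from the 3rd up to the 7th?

d5

Eb9 is spelled Eb-G-Bb-Db-F.
The 3rd is G and the 7th is Db.
G up to Db is 6 semitones, a half step narrower than a perfect fifth, so the interval is diminished.
This 3–7 tritone is the characteristic tension at the heart of the dominant sound.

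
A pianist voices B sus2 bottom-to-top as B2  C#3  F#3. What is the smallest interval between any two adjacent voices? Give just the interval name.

Adjacent intervals: B2→C#3 = major second; C#3→F#3 = perfect fourth.
The smallest is B2 to C#3, a major second (2 semitones).

major second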